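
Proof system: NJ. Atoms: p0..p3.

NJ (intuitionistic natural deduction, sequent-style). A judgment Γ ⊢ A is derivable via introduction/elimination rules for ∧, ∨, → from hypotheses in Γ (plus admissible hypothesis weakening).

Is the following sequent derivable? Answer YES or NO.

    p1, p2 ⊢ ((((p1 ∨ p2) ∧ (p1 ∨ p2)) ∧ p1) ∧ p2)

Derivation (root first):
[∧I] p1, p2 ⊢ ((((p1 ∨ p2) ∧ (p1 ∨ p2)) ∧ p1) ∧ p2)
  [∧I] p1, p2 ⊢ (((p1 ∨ p2) ∧ (p1 ∨ p2)) ∧ p1)
    [∧I] p2 ⊢ ((p1 ∨ p2) ∧ (p1 ∨ p2))
      [∨I₂] p2 ⊢ (p1 ∨ p2)
        [Ax] p2 ⊢ p2
      [∨I₂] p2 ⊢ (p1 ∨ p2)
        [Ax] p2 ⊢ p2
    [Ax] p1 ⊢ p1
  [Ax] p2 ⊢ p2

Result: YES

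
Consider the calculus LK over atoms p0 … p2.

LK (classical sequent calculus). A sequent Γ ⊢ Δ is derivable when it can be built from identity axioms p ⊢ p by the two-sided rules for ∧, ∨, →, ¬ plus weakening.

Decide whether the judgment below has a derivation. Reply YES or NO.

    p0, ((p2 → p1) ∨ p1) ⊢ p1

Search for a countermodel by truth-table:
  v=000: Γ:[p0=F, ((p2 → p1) ∨ p1)=T] Δ:[p1=F] refutes=False
  v=001: Γ:[p0=F, ((p2 → p1) ∨ p1)=F] Δ:[p1=F] refutes=False
  v=010: Γ:[p0=F, ((p2 → p1) ∨ p1)=T] Δ:[p1=T] refutes=False
  v=011: Γ:[p0=F, ((p2 → p1) ∨ p1)=T] Δ:[p1=T] refutes=False
  v=100: Γ:[p0=T, ((p2 → p1) ∨ p1)=T] Δ:[p1=F] refutes=True  ← countermodel

Result: NO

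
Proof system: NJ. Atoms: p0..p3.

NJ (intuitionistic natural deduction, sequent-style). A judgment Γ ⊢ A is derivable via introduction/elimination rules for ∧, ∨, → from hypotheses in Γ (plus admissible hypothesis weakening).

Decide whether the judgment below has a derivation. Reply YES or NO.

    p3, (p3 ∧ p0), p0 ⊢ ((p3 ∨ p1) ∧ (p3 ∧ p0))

Proof tree:
[∧I] p3, (p3 ∧ p0), p0 ⊢ ((p3 ∨ p1) ∧ (p3 ∧ p0))
  [∨I₁] p3 ⊢ (p3 ∨ p1)
    [Ax] p3 ⊢ p3
  [∧I] p3, (p3 ∧ p0), p0 ⊢ (p3 ∧ p0)
    [Wk] p3, (p3 ∧ p0) ⊢ p3
      [Ax] p3 ⊢ p3
    [Ax] p0 ⊢ p0

Result: YES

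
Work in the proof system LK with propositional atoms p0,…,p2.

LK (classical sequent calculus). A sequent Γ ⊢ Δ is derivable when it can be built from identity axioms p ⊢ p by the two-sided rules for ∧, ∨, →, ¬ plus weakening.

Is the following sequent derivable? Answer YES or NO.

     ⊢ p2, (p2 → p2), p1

Proof tree:
[WR]  ⊢ p2, (p2 → p2), p1
  [→R]  ⊢ p2, (p2 → p2)
    [WR] p2 ⊢ p2, p2
      [Ax] p2 ⊢ p2

Result: YES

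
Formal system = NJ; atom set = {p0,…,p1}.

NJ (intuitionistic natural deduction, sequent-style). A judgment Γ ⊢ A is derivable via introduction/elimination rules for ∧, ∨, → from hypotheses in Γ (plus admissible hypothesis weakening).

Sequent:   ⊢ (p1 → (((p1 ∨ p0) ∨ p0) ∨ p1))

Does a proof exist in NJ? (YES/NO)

Proof tree:
[→I]  ⊢ (p1 → (((p1 ∨ p0) ∨ p0) ∨ p1))
  [∨I₁] p1 ⊢ (((p1 ∨ p0) ∨ p0) ∨ p1)
    [∨I₁] p1 ⊢ ((p1 ∨ p0) ∨ p0)
      [∨I₁] p1 ⊢ (p1 ∨ p0)
        [Ax] p1 ⊢ p1

Result: YES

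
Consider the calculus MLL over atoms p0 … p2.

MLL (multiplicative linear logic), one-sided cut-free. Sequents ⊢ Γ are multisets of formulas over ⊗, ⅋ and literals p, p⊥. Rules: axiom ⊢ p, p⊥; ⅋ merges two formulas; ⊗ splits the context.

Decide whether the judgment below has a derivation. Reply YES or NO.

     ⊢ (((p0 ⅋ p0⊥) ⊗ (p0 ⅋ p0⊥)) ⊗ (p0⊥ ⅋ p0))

Derivation (root first):
[⊗]  ⊢ (((p0 ⅋ p0⊥) ⊗ (p0 ⅋ p0⊥)) ⊗ (p0⊥ ⅋ p0))
  [⊗]  ⊢ ((p0 ⅋ p0⊥) ⊗ (p0 ⅋ p0⊥))
    [⅋]  ⊢ (p0 ⅋ p0⊥)
      [Ax]  ⊢ p0, p0⊥
    [⅋]  ⊢ (p0 ⅋ p0⊥)
      [Ax]  ⊢ p0, p0⊥
  [⅋]  ⊢ (p0⊥ ⅋ p0)
    [Ax]  ⊢ p0, p0⊥

Result: YES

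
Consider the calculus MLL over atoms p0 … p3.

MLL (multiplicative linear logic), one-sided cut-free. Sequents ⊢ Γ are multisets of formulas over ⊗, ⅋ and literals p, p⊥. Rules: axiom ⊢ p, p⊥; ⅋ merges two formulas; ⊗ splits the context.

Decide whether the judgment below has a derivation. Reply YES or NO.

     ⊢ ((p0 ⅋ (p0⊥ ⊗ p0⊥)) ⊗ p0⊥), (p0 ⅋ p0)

Derivation trace:
[⅋]  ⊢ ((p0 ⅋ (p0⊥ ⊗ p0⊥)) ⊗ p0⊥), (p0 ⅋ p0)
  [⊗]  ⊢ p0, p0, ((p0 ⅋ (p0⊥ ⊗ p0⊥)) ⊗ p0⊥)
    [⅋]  ⊢ p0, (p0 ⅋ (p0⊥ ⊗ p0⊥))
      [⊗]  ⊢ p0, p0, (p0⊥ ⊗ p0⊥)
        [Ax]  ⊢ p0, p0⊥
        [Ax]  ⊢ p0, p0⊥
    [Ax]  ⊢ p0, p0⊥

Result: YES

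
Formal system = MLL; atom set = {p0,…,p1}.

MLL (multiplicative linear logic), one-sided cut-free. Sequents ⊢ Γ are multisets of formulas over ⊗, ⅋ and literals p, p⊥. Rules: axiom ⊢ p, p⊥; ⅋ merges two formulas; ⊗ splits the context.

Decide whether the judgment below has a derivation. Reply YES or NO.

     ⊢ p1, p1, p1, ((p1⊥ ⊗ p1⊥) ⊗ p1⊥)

Proof tree:
[⊗]  ⊢ p1, p1, p1, ((p1⊥ ⊗ p1⊥) ⊗ p1⊥)
  [⊗]  ⊢ p1, p1, (p1⊥ ⊗ p1⊥)
    [Ax]  ⊢ p1, p1⊥
    [Ax]  ⊢ p1, p1⊥
  [Ax]  ⊢ p1, p1⊥

Result: YES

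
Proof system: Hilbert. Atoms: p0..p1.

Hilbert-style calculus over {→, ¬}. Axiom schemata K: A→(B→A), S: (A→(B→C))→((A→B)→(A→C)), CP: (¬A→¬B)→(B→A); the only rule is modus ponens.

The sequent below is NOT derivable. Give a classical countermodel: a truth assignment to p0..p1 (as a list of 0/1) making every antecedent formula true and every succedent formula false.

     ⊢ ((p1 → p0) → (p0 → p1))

Enumerate valuations to refute Γ ⊢ Δ:
  v=00: Γ:[] Δ:[((p1 → p0) → (p0 → p1))=T] refutes=False
  v=01: Γ:[] Δ:[((p1 → p0) → (p0 → p1))=T] refutes=False
  v=10: Γ:[] Δ:[((p1 → p0) → (p0 → p1))=F] refutes=True  ← countermodel

Result: [1, 0]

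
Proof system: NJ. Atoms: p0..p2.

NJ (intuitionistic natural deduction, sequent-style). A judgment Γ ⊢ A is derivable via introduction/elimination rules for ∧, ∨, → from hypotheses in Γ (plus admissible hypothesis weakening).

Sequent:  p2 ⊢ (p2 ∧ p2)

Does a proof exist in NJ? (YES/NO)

Derivation trace:
[∧I] p2 ⊢ (p2 ∧ p2)
  [Wk] p2, p2 ⊢ p2
    [Ax] p2 ⊢ p2
  [Wk] p2, p2, p2, p2 ⊢ p2
    [Wk] p2, p2, p2 ⊢ p2
      [Wk] p2, p2 ⊢ p2
        [Ax] p2 ⊢ p2

Result: YES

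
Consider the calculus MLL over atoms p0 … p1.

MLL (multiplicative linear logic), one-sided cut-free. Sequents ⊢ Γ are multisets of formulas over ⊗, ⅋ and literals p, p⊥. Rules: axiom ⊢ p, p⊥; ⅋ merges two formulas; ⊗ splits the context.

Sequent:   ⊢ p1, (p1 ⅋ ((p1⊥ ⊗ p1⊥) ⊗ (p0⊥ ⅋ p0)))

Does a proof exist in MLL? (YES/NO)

Derivation trace:
[⅋]  ⊢ p1, (p1 ⅋ ((p1⊥ ⊗ p1⊥) ⊗ (p0⊥ ⅋ p0)))
  [⊗]  ⊢ p1, p1, ((p1⊥ ⊗ p1⊥) ⊗ (p0⊥ ⅋ p0))
    [⊗]  ⊢ p1, p1, (p1⊥ ⊗ p1⊥)
      [Ax]  ⊢ p1, p1⊥
      [Ax]  ⊢ p1, p1⊥
    [⅋]  ⊢ (p0⊥ ⅋ p0)
      [Ax]  ⊢ p0, p0⊥

Result: YES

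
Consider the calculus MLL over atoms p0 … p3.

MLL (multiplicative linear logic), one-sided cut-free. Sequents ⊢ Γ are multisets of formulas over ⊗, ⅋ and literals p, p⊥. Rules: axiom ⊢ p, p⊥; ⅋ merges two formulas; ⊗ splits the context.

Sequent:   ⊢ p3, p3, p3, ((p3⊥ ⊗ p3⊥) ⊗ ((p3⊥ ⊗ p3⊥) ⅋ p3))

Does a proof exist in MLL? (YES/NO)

Proof tree:
[⊗]  ⊢ p3, p3, p3, ((p3⊥ ⊗ p3⊥) ⊗ ((p3⊥ ⊗ p3⊥) ⅋ p3))
  [⊗]  ⊢ p3, p3, (p3⊥ ⊗ p3⊥)
    [Ax]  ⊢ p3, p3⊥
    [Ax]  ⊢ p3, p3⊥
  [⅋]  ⊢ p3, ((p3⊥ ⊗ p3⊥) ⅋ p3)
    [⊗]  ⊢ p3, p3, (p3⊥ ⊗ p3⊥)
      [Ax]  ⊢ p3, p3⊥
      [Ax]  ⊢ p3, p3⊥

Result: YES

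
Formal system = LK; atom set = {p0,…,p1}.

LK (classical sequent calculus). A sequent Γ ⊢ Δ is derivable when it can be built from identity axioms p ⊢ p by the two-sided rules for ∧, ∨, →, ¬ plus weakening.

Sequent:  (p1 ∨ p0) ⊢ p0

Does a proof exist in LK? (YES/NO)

Truth-table refutation:
  v=00: Γ:[(p1 ∨ p0)=F] Δ:[p0=F] refutes=False
  v=01: Γ:[(p1 ∨ p0)=T] Δ:[p0=F] refutes=True  ← countermodel

Result: NO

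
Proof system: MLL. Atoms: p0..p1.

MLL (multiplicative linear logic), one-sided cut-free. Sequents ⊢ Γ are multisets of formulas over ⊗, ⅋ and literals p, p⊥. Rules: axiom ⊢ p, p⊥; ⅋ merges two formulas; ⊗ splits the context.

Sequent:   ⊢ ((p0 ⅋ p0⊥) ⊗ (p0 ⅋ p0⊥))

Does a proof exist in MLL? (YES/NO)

Derivation trace:
[⊗]  ⊢ ((p0 ⅋ p0⊥) ⊗ (p0 ⅋ p0⊥))
  [⅋]  ⊢ (p0 ⅋ p0⊥)
    [Ax]  ⊢ p0, p0⊥
  [⅋]  ⊢ (p0 ⅋ p0⊥)
    [Ax]  ⊢ p0, p0⊥

Result: YES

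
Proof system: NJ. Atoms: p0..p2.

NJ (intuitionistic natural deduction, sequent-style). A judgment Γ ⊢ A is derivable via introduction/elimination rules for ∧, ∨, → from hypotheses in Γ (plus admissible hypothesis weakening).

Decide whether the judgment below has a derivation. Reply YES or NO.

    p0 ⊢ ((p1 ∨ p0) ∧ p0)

Derivation trace:
[∧I] p0 ⊢ ((p1 ∨ p0) ∧ p0)
  [∨I₂] p0 ⊢ (p1 ∨ p0)
    [Ax] p0 ⊢ p0
  [Ax] p0 ⊢ p0

Result: YES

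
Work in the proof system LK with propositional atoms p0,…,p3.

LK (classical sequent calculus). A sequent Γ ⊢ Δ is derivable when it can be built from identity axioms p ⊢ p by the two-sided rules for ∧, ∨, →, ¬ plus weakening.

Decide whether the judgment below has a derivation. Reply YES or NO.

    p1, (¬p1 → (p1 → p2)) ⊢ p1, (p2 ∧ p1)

Proof tree:
[→L] p1, (¬p1 → (p1 → p2)) ⊢ p1, (p2 ∧ p1)
  [¬R]  ⊢ p1, ¬p1
    [Ax] p1 ⊢ p1
  [→L] p1, (p1 → p2) ⊢ (p2 ∧ p1)
    [Ax] p1 ⊢ p1
    [∧R] p1, p2 ⊢ (p2 ∧ p1)
      [Ax] p2 ⊢ p2
      [Ax] p1 ⊢ p1

Result: YES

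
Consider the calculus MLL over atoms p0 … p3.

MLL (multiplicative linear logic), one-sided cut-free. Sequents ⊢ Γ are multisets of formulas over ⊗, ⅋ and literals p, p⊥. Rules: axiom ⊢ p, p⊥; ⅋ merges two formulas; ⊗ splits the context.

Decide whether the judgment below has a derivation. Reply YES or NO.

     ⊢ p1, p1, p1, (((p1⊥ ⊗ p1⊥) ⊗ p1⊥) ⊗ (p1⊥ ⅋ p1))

Derivation trace:
[⊗]  ⊢ p1, p1, p1, (((p1⊥ ⊗ p1⊥) ⊗ p1⊥) ⊗ (p1⊥ ⅋ p1))
  [⊗]  ⊢ p1, p1, p1, ((p1⊥ ⊗ p1⊥) ⊗ p1⊥)
    [⊗]  ⊢ p1, p1, (p1⊥ ⊗ p1⊥)
      [Ax]  ⊢ p1, p1⊥
      [Ax]  ⊢ p1, p1⊥
    [Ax]  ⊢ p1, p1⊥
  [⅋]  ⊢ (p1⊥ ⅋ p1)
    [Ax]  ⊢ p1, p1⊥

Result: YES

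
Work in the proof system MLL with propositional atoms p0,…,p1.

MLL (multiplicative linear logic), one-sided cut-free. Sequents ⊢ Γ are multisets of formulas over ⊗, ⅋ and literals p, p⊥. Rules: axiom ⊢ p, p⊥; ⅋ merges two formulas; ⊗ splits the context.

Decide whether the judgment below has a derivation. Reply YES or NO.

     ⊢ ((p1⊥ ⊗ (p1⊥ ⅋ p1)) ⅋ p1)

Derivation (root first):
[⅋]  ⊢ ((p1⊥ ⊗ (p1⊥ ⅋ p1)) ⅋ p1)
  [⊗]  ⊢ p1, (p1⊥ ⊗ (p1⊥ ⅋ p1))
    [Ax]  ⊢ p1, p1⊥
    [⅋]  ⊢ (p1⊥ ⅋ p1)
      [Ax]  ⊢ p1, p1⊥

Result: YES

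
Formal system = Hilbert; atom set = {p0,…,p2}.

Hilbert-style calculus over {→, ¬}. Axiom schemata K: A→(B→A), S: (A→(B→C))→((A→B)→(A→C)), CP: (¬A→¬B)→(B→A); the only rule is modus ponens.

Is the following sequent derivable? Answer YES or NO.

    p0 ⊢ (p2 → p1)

Truth-table refutation:
  v=000: Γ:[p0=F] Δ:[(p2 → p1)=T] refutes=False
  v=001: Γ:[p0=F] Δ:[(p2 → p1)=F] refutes=False
  v=010: Γ:[p0=F] Δ:[(p2 → p1)=T] refutes=False
  v=011: Γ:[p0=F] Δ:[(p2 → p1)=T] refutes=False
  v=100: Γ:[p0=T] Δ:[(p2 → p1)=T] refutes=False
  v=101: Γ:[p0=T] Δ:[(p2 → p1)=F] refutes=True  ← countermodel

Result: NO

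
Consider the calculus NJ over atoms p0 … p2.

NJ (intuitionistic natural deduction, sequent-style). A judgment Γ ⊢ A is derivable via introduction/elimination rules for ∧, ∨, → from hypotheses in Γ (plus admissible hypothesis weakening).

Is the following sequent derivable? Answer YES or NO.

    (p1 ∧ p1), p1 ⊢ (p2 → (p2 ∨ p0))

Derivation trace:
[Wk] (p1 ∧ p1), p1 ⊢ (p2 → (p2 ∨ p0))
  [Wk] (p1 ∧ p1) ⊢ (p2 → (p2 ∨ p0))
    [→I]  ⊢ (p2 → (p2 ∨ p0))
      [∨I₁] p2 ⊢ (p2 ∨ p0)
        [Ax] p2 ⊢ p2

Result: YES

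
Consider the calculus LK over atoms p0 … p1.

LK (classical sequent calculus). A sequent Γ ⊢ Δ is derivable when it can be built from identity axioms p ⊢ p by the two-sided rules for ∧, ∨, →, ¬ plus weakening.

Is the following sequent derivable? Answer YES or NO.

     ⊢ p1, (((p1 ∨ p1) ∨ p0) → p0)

Derivation (root first):
[→R]  ⊢ p1, (((p1 ∨ p1) ∨ p0) → p0)
  [∨L] ((p1 ∨ p1) ∨ p0) ⊢ p1, p0
    [∨L] (p1 ∨ p1) ⊢ p1
      [Ax] p1 ⊢ p1
      [Ax] p1 ⊢ p1
    [Ax] p0 ⊢ p0

Result: YES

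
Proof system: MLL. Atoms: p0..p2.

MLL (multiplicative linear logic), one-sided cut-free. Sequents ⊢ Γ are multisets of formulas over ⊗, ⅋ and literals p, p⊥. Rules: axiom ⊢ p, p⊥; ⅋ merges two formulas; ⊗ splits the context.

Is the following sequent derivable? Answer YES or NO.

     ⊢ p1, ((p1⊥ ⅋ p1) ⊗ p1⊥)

Derivation (root first):
[⊗]  ⊢ p1, ((p1⊥ ⅋ p1) ⊗ p1⊥)
  [⅋]  ⊢ (p1⊥ ⅋ p1)
    [Ax]  ⊢ p1, p1⊥
  [Ax]  ⊢ p1, p1⊥

Result: YES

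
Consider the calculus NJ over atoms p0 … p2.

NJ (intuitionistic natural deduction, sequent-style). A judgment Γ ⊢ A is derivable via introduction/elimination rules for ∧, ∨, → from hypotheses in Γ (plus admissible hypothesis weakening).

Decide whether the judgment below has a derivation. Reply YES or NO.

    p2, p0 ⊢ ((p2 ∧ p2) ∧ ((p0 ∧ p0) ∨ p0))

Proof tree:
[∧I] p2, p0 ⊢ ((p2 ∧ p2) ∧ ((p0 ∧ p0) ∨ p0))
  [∧I] p2 ⊢ (p2 ∧ p2)
    [Ax] p2 ⊢ p2
    [Ax] p2 ⊢ p2
  [∨I₁] p0 ⊢ ((p0 ∧ p0) ∨ p0)
    [∧I] p0 ⊢ (p0 ∧ p0)
      [Ax] p0 ⊢ p0
      [Ax] p0 ⊢ p0

Result: YES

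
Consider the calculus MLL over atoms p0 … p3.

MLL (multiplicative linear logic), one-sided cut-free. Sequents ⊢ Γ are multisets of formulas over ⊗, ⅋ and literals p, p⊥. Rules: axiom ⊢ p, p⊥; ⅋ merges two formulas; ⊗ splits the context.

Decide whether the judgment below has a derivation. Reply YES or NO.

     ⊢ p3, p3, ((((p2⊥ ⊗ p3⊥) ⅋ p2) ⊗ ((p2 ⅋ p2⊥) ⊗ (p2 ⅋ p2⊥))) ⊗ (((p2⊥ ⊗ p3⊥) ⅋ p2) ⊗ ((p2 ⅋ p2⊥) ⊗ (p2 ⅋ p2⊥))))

Derivation (root first):
[⊗]  ⊢ p3, p3, ((((p2⊥ ⊗ p3⊥) ⅋ p2) ⊗ ((p2 ⅋ p2⊥) ⊗ (p2 ⅋ p2⊥))) ⊗ (((p2⊥ ⊗ p3⊥) ⅋ p2) ⊗ ((p2 ⅋ p2⊥) ⊗ (p2 ⅋ p2⊥))))
  [⊗]  ⊢ p3, (((p2⊥ ⊗ p3⊥) ⅋ p2) ⊗ ((p2 ⅋ p2⊥) ⊗ (p2 ⅋ p2⊥)))
    [⅋]  ⊢ p3, ((p2⊥ ⊗ p3⊥) ⅋ p2)
      [⊗]  ⊢ p2, p3, (p2⊥ ⊗ p3⊥)
        [Ax]  ⊢ p2, p2⊥
        [Ax]  ⊢ p3, p3⊥
    [⊗]  ⊢ ((p2 ⅋ p2⊥) ⊗ (p2 ⅋ p2⊥))
      [⅋]  ⊢ (p2 ⅋ p2⊥)
        [Ax]  ⊢ p2, p2⊥
      [⅋]  ⊢ (p2 ⅋ p2⊥)
        [Ax]  ⊢ p2, p2⊥
  [⊗]  ⊢ p3, (((p2⊥ ⊗ p3⊥) ⅋ p2) ⊗ ((p2 ⅋ p2⊥) ⊗ (p2 ⅋ p2⊥)))
    [⅋]  ⊢ p3, ((p2⊥ ⊗ p3⊥) ⅋ p2)
      [⊗]  ⊢ p2, p3, (p2⊥ ⊗ p3⊥)
        [Ax]  ⊢ p2, p2⊥
        [Ax]  ⊢ p3, p3⊥
    [⊗]  ⊢ ((p2 ⅋ p2⊥) ⊗ (p2 ⅋ p2⊥))
      [⅋]  ⊢ (p2 ⅋ p2⊥)
        [Ax]  ⊢ p2, p2⊥
      [⅋]  ⊢ (p2 ⅋ p2⊥)
        [Ax]  ⊢ p2, p2⊥

Result: YES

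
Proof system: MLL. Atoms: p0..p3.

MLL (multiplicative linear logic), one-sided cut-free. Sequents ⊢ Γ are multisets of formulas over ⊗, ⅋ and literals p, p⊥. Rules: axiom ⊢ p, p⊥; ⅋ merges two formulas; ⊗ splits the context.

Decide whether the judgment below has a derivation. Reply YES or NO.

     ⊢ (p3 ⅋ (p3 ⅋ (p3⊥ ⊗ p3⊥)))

Proof tree:
[⅋]  ⊢ (p3 ⅋ (p3 ⅋ (p3⊥ ⊗ p3⊥)))
  [⅋]  ⊢ p3, (p3 ⅋ (p3⊥ ⊗ p3⊥))
    [⊗]  ⊢ p3, p3, (p3⊥ ⊗ p3⊥)
      [Ax]  ⊢ p3, p3⊥
      [Ax]  ⊢ p3, p3⊥

Result: YES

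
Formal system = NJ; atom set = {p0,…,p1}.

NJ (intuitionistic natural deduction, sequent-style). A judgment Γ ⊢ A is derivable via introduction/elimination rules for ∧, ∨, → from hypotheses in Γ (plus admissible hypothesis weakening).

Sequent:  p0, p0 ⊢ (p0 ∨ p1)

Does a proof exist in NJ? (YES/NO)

Derivation (root first):
[∨I₁] p0, p0 ⊢ (p0 ∨ p1)
  [Wk] p0, p0 ⊢ p0
    [Ax] p0 ⊢ p0

Result: YES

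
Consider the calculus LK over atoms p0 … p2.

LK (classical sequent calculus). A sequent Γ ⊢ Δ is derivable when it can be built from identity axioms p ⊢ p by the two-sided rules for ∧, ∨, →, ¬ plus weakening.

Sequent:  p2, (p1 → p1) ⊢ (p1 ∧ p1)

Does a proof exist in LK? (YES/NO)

Enumerate valuations to refute Γ ⊢ Δ:
  v=000: Γ:[p2=F, (p1 → p1)=T] Δ:[(p1 ∧ p1)=F] refutes=False
  v=001: Γ:[p2=T, (p1 → p1)=T] Δ:[(p1 ∧ p1)=F] refutes=True  ← countermodel

Result: NO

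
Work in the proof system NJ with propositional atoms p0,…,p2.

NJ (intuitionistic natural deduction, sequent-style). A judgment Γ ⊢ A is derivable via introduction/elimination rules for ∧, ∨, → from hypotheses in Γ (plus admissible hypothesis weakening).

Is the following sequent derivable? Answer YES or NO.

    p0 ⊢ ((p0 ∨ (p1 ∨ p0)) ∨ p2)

Derivation (root first):
[∨I₁] p0 ⊢ ((p0 ∨ (p1 ∨ p0)) ∨ p2)
  [∨I₂] p0 ⊢ (p0 ∨ (p1 ∨ p0))
    [∨I₂] p0 ⊢ (p1 ∨ p0)
      [Ax] p0 ⊢ p0

Result: YES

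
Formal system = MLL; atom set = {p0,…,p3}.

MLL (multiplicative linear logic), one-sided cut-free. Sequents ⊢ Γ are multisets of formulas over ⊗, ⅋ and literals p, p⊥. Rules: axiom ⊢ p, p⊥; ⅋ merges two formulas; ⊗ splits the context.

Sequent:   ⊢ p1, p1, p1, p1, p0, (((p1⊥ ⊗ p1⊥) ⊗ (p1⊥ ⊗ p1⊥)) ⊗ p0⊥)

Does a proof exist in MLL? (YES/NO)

Derivation (root first):
[⊗]  ⊢ p1, p1, p1, p1, p0, (((p1⊥ ⊗ p1⊥) ⊗ (p1⊥ ⊗ p1⊥)) ⊗ p0⊥)
  [⊗]  ⊢ p1, p1, p1, p1, ((p1⊥ ⊗ p1⊥) ⊗ (p1⊥ ⊗ p1⊥))
    [⊗]  ⊢ p1, p1, (p1⊥ ⊗ p1⊥)
      [Ax]  ⊢ p1, p1⊥
      [Ax]  ⊢ p1, p1⊥
    [⊗]  ⊢ p1, p1, (p1⊥ ⊗ p1⊥)
      [Ax]  ⊢ p1, p1⊥
      [Ax]  ⊢ p1, p1⊥
  [Ax]  ⊢ p0, p0⊥

Result: YES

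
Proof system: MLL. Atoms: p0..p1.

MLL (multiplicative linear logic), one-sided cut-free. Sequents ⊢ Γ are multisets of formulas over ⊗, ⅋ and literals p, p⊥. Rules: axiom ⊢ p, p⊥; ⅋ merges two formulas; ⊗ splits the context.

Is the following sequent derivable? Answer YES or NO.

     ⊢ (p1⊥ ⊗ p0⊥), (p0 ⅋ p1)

Derivation (root first):
[⅋]  ⊢ (p1⊥ ⊗ p0⊥), (p0 ⅋ p1)
  [⊗]  ⊢ p1, p0, (p1⊥ ⊗ p0⊥)
    [Ax]  ⊢ p1, p1⊥
    [Ax]  ⊢ p0, p0⊥

Result: YES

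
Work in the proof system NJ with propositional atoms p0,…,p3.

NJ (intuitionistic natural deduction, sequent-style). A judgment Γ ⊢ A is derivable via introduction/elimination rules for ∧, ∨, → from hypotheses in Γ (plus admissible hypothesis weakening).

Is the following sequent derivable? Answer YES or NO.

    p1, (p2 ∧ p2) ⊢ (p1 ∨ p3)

Proof tree:
[∨I₁] p1, (p2 ∧ p2) ⊢ (p1 ∨ p3)
  [Wk] p1, (p2 ∧ p2) ⊢ p1
    [Ax] p1 ⊢ p1

Result: YES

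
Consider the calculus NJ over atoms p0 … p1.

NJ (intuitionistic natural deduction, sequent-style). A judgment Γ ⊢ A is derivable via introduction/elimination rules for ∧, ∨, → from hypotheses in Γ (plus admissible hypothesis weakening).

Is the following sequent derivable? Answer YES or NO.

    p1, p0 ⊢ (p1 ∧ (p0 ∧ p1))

Derivation trace:
[∧I] p1, p0 ⊢ (p1 ∧ (p0 ∧ p1))
  [Ax] p1 ⊢ p1
  [∧I] p1, p0 ⊢ (p0 ∧ p1)
    [Ax] p0 ⊢ p0
    [Ax] p1 ⊢ p1

Result: YES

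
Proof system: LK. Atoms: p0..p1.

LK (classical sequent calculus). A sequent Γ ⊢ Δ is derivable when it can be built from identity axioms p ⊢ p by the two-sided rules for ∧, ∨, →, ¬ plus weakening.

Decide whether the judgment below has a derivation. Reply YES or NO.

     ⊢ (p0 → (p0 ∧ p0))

Proof tree:
[→R]  ⊢ (p0 → (p0 ∧ p0))
  [∧R] p0 ⊢ (p0 ∧ p0)
    [Ax] p0 ⊢ p0
    [Ax] p0 ⊢ p0

Result: YES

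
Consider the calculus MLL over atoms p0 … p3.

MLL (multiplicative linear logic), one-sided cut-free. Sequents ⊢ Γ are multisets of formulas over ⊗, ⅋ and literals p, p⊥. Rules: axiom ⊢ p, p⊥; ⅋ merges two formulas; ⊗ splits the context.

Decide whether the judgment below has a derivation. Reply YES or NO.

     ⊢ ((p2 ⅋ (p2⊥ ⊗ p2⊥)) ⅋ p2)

Derivation (root first):
[⅋]  ⊢ ((p2 ⅋ (p2⊥ ⊗ p2⊥)) ⅋ p2)
  [⅋]  ⊢ p2, (p2 ⅋ (p2⊥ ⊗ p2⊥))
    [⊗]  ⊢ p2, p2, (p2⊥ ⊗ p2⊥)
      [Ax]  ⊢ p2, p2⊥
      [Ax]  ⊢ p2, p2⊥

Result: YES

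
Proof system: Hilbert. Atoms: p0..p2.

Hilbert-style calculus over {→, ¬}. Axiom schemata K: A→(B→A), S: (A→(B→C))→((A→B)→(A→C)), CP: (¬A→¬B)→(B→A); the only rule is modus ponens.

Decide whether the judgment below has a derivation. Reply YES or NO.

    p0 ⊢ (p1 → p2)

Enumerate valuations to refute Γ ⊢ Δ:
  v=000: Γ:[p0=F] Δ:[(p1 → p2)=T] refutes=False
  v=001: Γ:[p0=F] Δ:[(p1 → p2)=T] refutes=False
  v=010: Γ:[p0=F] Δ:[(p1 → p2)=F] refutes=False
  v=011: Γ:[p0=F] Δ:[(p1 → p2)=T] refutes=False
  v=100: Γ:[p0=T] Δ:[(p1 → p2)=T] refutes=False
  v=101: Γ:[p0=T] Δ:[(p1 → p2)=T] refutes=False
  v=110: Γ:[p0=T] Δ:[(p1 → p2)=F] refutes=True  ← countermodel

Result: NO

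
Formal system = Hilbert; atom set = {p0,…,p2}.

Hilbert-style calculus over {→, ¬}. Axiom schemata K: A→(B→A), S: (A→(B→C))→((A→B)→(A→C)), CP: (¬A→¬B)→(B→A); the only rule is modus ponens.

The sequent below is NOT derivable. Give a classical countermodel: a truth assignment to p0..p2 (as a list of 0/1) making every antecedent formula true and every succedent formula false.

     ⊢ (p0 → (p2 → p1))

Search for a countermodel by truth-table:
  v=000: Γ:[] Δ:[(p0 → (p2 → p1))=T] refutes=False
  v=001: Γ:[] Δ:[(p0 → (p2 → p1))=T] refutes=False
  v=010: Γ:[] Δ:[(p0 → (p2 → p1))=T] refutes=False
  v=011: Γ:[] Δ:[(p0 → (p2 → p1))=T] refutes=False
  v=100: Γ:[] Δ:[(p0 → (p2 → p1))=T] refutes=False
  v=101: Γ:[] Δ:[(p0 → (p2 → p1))=F] refutes=True  ← countermodel

Result: [1, 0, 1]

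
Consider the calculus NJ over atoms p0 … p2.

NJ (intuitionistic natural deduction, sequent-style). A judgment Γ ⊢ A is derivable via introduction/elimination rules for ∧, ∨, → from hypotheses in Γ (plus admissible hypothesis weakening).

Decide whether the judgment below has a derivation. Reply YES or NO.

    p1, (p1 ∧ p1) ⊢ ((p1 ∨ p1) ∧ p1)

Proof tree:
[→E] p1, (p1 ∧ p1) ⊢ ((p1 ∨ p1) ∧ p1)
  [→I]  ⊢ (p1 → ((p1 ∨ p1) ∧ p1))
    [∧I] p1 ⊢ ((p1 ∨ p1) ∧ p1)
      [∨I₂] p1 ⊢ (p1 ∨ p1)
        [Ax] p1 ⊢ p1
      [Ax] p1 ⊢ p1
  [Wk] p1, (p1 ∧ p1) ⊢ p1
    [Ax] p1 ⊢ p1

Result: YES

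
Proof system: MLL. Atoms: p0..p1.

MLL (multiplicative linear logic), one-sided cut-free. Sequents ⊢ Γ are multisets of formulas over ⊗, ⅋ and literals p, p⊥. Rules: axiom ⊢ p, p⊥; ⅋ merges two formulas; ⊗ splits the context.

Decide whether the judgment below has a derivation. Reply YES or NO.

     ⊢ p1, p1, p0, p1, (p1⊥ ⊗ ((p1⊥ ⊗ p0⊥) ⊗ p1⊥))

Derivation trace:
[⊗]  ⊢ p1, p1, p0, p1, (p1⊥ ⊗ ((p1⊥ ⊗ p0⊥) ⊗ p1⊥))
  [Ax]  ⊢ p1, p1⊥
  [⊗]  ⊢ p1, p0, p1, ((p1⊥ ⊗ p0⊥) ⊗ p1⊥)
    [⊗]  ⊢ p1, p0, (p1⊥ ⊗ p0⊥)
      [Ax]  ⊢ p1, p1⊥
      [Ax]  ⊢ p0, p0⊥
    [Ax]  ⊢ p1, p1⊥

Result: YES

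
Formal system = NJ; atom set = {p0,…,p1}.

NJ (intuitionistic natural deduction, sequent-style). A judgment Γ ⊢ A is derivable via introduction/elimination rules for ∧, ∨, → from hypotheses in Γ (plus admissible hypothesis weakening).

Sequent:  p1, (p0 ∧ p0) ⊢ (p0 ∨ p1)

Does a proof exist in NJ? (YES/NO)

Derivation (root first):
[Wk] p1, (p0 ∧ p0) ⊢ (p0 ∨ p1)
  [∨I₂] p1 ⊢ (p0 ∨ p1)
    [Ax] p1 ⊢ p1

Result: YES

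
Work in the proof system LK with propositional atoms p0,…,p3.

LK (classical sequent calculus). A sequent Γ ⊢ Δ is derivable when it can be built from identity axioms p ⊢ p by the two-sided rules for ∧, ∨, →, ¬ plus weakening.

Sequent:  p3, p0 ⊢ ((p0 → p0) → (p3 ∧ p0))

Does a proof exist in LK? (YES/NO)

Proof tree:
[→R] p3, p0 ⊢ ((p0 → p0) → (p3 ∧ p0))
  [∧R] (p0 → p0), p3, p0 ⊢ (p3 ∧ p0)
    [Ax] p3 ⊢ p3
    [→L] p0, (p0 → p0) ⊢ p0
      [Ax] p0 ⊢ p0
      [Ax] p0 ⊢ p0

Result: YES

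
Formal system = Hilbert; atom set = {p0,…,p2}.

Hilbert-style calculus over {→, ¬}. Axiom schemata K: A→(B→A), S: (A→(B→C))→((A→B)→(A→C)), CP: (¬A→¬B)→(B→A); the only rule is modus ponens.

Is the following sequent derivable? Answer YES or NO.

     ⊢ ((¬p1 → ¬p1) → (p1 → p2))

Enumerate valuations to refute Γ ⊢ Δ:
  v=000: Γ:[] Δ:[((¬p1 → ¬p1) → (p1 → p2))=T] refutes=False
  v=001: Γ:[] Δ:[((¬p1 → ¬p1) → (p1 → p2))=T] refutes=False
  v=010: Γ:[] Δ:[((¬p1 → ¬p1) → (p1 → p2))=F] refutes=True  ← countermodel

Result: NO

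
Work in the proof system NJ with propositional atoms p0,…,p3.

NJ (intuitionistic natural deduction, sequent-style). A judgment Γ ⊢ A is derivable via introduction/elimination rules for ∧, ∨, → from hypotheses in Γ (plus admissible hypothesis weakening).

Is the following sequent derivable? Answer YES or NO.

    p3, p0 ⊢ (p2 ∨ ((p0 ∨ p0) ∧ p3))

Derivation trace:
[∨I₂] p3, p0 ⊢ (p2 ∨ ((p0 ∨ p0) ∧ p3))
  [∧I] p3, p0 ⊢ ((p0 ∨ p0) ∧ p3)
    [∨I₁] p0 ⊢ (p0 ∨ p0)
      [Ax] p0 ⊢ p0
    [Ax] p3 ⊢ p3

Result: YES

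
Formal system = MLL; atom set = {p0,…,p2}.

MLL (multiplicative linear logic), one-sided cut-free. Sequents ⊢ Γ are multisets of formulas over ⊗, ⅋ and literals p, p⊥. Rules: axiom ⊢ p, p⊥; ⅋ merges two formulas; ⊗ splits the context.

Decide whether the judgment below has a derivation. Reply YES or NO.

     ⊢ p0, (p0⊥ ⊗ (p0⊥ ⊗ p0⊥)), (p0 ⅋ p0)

Proof tree:
[⅋]  ⊢ p0, (p0⊥ ⊗ (p0⊥ ⊗ p0⊥)), (p0 ⅋ p0)
  [⊗]  ⊢ p0, p0, p0, (p0⊥ ⊗ (p0⊥ ⊗ p0⊥))
    [Ax]  ⊢ p0, p0⊥
    [⊗]  ⊢ p0, p0, (p0⊥ ⊗ p0⊥)
      [Ax]  ⊢ p0, p0⊥
      [Ax]  ⊢ p0, p0⊥

Result: YES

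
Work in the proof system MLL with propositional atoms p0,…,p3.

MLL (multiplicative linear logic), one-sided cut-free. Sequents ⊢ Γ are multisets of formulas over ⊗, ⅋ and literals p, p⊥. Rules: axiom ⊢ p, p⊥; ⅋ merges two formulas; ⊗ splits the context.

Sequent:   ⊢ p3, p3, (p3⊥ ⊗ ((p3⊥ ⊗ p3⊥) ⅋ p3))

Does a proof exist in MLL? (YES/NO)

Proof tree:
[⊗]  ⊢ p3, p3, (p3⊥ ⊗ ((p3⊥ ⊗ p3⊥) ⅋ p3))
  [Ax]  ⊢ p3, p3⊥
  [⅋]  ⊢ p3, ((p3⊥ ⊗ p3⊥) ⅋ p3)
    [⊗]  ⊢ p3, p3, (p3⊥ ⊗ p3⊥)
      [Ax]  ⊢ p3, p3⊥
      [Ax]  ⊢ p3, p3⊥

Result: YES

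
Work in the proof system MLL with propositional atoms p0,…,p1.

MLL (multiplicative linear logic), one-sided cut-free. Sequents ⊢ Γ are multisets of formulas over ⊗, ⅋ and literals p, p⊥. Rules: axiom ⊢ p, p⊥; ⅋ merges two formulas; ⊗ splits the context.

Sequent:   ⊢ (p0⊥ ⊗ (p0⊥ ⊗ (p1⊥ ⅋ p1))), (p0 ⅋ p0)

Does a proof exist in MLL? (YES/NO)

Derivation trace:
[⅋]  ⊢ (p0⊥ ⊗ (p0⊥ ⊗ (p1⊥ ⅋ p1))), (p0 ⅋ p0)
  [⊗]  ⊢ p0, p0, (p0⊥ ⊗ (p0⊥ ⊗ (p1⊥ ⅋ p1)))
    [Ax]  ⊢ p0, p0⊥
    [⊗]  ⊢ p0, (p0⊥ ⊗ (p1⊥ ⅋ p1))
      [Ax]  ⊢ p0, p0⊥
      [⅋]  ⊢ (p1⊥ ⅋ p1)
        [Ax]  ⊢ p1, p1⊥

Result: YES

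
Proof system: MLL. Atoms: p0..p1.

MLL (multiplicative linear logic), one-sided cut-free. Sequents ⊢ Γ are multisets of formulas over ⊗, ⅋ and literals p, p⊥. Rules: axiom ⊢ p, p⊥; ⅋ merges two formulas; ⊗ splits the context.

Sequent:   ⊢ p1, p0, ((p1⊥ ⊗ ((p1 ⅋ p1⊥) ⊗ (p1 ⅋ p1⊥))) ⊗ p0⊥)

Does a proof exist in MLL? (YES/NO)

Derivation trace:
[⊗]  ⊢ p1, p0, ((p1⊥ ⊗ ((p1 ⅋ p1⊥) ⊗ (p1 ⅋ p1⊥))) ⊗ p0⊥)
  [⊗]  ⊢ p1, (p1⊥ ⊗ ((p1 ⅋ p1⊥) ⊗ (p1 ⅋ p1⊥)))
    [Ax]  ⊢ p1, p1⊥
    [⊗]  ⊢ ((p1 ⅋ p1⊥) ⊗ (p1 ⅋ p1⊥))
      [⅋]  ⊢ (p1 ⅋ p1⊥)
        [Ax]  ⊢ p1, p1⊥
      [⅋]  ⊢ (p1 ⅋ p1⊥)
        [Ax]  ⊢ p1, p1⊥
  [Ax]  ⊢ p0, p0⊥

Result: YES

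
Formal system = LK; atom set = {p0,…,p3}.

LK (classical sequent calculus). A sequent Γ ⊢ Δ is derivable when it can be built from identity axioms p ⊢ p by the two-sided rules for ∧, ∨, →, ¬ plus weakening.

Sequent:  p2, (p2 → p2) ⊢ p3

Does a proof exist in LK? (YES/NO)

Truth-table refutation:
  v=0000: Γ:[p2=F, (p2 → p2)=T] Δ:[p3=F] refutes=False
  v=0001: Γ:[p2=F, (p2 → p2)=T] Δ:[p3=T] refutes=False
  v=0010: Γ:[p2=T, (p2 → p2)=T] Δ:[p3=F] refutes=True  ← countermodel

Result: NO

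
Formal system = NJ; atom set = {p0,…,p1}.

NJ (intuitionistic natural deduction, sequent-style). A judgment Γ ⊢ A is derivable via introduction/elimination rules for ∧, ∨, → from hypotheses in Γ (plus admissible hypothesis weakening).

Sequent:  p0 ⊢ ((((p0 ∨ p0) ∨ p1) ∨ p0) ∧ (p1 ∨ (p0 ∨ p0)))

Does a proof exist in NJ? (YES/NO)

Derivation trace:
[∧I] p0 ⊢ ((((p0 ∨ p0) ∨ p1) ∨ p0) ∧ (p1 ∨ (p0 ∨ p0)))
  [∨I₁] p0 ⊢ (((p0 ∨ p0) ∨ p1) ∨ p0)
    [∨I₁] p0 ⊢ ((p0 ∨ p0) ∨ p1)
      [∨I₁] p0 ⊢ (p0 ∨ p0)
        [Ax] p0 ⊢ p0
  [∨I₂] p0 ⊢ (p1 ∨ (p0 ∨ p0))
    [∨I₁] p0 ⊢ (p0 ∨ p0)
      [Ax] p0 ⊢ p0

Result: YES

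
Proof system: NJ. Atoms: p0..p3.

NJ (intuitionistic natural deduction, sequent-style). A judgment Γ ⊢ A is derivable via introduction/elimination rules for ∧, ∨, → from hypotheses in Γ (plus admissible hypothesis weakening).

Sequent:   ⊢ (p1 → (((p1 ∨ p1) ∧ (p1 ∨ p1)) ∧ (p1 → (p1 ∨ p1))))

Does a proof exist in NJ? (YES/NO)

Proof tree:
[→I]  ⊢ (p1 → (((p1 ∨ p1) ∧ (p1 ∨ p1)) ∧ (p1 → (p1 ∨ p1))))
  [∧I] p1 ⊢ (((p1 ∨ p1) ∧ (p1 ∨ p1)) ∧ (p1 → (p1 ∨ p1)))
    [∧I] p1 ⊢ ((p1 ∨ p1) ∧ (p1 ∨ p1))
      [∨I₂] p1 ⊢ (p1 ∨ p1)
        [Ax] p1 ⊢ p1
      [∨I₁] p1 ⊢ (p1 ∨ p1)
        [Ax] p1 ⊢ p1
    [→I]  ⊢ (p1 → (p1 ∨ p1))
      [∨I₂] p1 ⊢ (p1 ∨ p1)
        [Ax] p1 ⊢ p1

Result: YES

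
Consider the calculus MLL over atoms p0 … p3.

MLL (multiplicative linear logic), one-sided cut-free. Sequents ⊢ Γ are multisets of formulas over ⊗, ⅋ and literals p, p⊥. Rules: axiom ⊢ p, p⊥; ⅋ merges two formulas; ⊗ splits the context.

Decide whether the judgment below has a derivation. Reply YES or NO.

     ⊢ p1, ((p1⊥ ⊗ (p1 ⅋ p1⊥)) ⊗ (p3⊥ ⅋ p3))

Derivation (root first):
[⊗]  ⊢ p1, ((p1⊥ ⊗ (p1 ⅋ p1⊥)) ⊗ (p3⊥ ⅋ p3))
  [⊗]  ⊢ p1, (p1⊥ ⊗ (p1 ⅋ p1⊥))
    [Ax]  ⊢ p1, p1⊥
    [⅋]  ⊢ (p1 ⅋ p1⊥)
      [Ax]  ⊢ p1, p1⊥
  [⅋]  ⊢ (p3⊥ ⅋ p3)
    [Ax]  ⊢ p3, p3⊥

Result: YES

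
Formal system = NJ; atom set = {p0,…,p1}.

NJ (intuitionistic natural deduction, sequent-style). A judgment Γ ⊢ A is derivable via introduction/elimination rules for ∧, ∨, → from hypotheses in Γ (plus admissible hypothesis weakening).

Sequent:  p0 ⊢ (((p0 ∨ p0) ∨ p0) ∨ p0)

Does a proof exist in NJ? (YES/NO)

Derivation (root first):
[∨I₁] p0 ⊢ (((p0 ∨ p0) ∨ p0) ∨ p0)
  [∨I₁] p0 ⊢ ((p0 ∨ p0) ∨ p0)
    [∨I₂] p0 ⊢ (p0 ∨ p0)
      [Ax] p0 ⊢ p0

Result: YES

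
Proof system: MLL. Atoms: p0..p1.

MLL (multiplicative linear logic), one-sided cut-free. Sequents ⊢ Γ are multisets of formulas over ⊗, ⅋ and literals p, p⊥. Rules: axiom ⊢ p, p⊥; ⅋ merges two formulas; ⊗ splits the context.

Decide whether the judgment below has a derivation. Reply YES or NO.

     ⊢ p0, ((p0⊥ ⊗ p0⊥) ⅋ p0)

Derivation (root first):
[⅋]  ⊢ p0, ((p0⊥ ⊗ p0⊥) ⅋ p0)
  [⊗]  ⊢ p0, p0, (p0⊥ ⊗ p0⊥)
    [Ax]  ⊢ p0, p0⊥
    [Ax]  ⊢ p0, p0⊥

Result: YES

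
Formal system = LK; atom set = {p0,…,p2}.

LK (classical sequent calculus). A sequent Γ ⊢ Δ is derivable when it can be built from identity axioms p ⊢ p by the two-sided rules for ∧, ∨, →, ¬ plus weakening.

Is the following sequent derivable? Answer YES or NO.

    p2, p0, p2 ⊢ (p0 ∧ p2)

Derivation (root first):
[WL] p2, p0, p2 ⊢ (p0 ∧ p2)
  [∧R] p2, p0 ⊢ (p0 ∧ p2)
    [Ax] p0 ⊢ p0
    [Ax] p2 ⊢ p2

Result: YES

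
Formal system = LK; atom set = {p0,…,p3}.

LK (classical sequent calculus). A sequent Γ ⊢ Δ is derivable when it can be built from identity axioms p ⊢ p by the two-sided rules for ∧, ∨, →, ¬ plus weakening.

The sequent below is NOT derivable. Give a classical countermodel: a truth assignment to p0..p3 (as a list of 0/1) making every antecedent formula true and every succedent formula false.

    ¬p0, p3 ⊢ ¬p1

Enumerate valuations to refute Γ ⊢ Δ:
  v=0000: Γ:[¬p0=T, p3=F] Δ:[¬p1=T] refutes=False
  v=0001: Γ:[¬p0=T, p3=T] Δ:[¬p1=T] refutes=False
  v=0010: Γ:[¬p0=T, p3=F] Δ:[¬p1=T] refutes=False
  v=0011: Γ:[¬p0=T, p3=T] Δ:[¬p1=T] refutes=False
  v=0100: Γ:[¬p0=T, p3=F] Δ:[¬p1=F] refutes=False
  v=0101: Γ:[¬p0=T, p3=T] Δ:[¬p1=F] refutes=True  ← countermodel

Result: [0, 1, 0, 1]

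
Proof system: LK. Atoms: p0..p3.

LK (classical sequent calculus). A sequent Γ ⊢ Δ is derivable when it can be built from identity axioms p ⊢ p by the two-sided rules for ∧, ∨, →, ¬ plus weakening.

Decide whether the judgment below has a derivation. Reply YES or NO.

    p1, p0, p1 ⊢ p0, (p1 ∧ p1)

Derivation trace:
[WL] p1, p0, p1 ⊢ p0, (p1 ∧ p1)
  [∧R] p1, p0 ⊢ p0, (p1 ∧ p1)
    [Ax] p1 ⊢ p1
    [WR] p0 ⊢ p0, p1
      [Ax] p0 ⊢ p0

Result: YES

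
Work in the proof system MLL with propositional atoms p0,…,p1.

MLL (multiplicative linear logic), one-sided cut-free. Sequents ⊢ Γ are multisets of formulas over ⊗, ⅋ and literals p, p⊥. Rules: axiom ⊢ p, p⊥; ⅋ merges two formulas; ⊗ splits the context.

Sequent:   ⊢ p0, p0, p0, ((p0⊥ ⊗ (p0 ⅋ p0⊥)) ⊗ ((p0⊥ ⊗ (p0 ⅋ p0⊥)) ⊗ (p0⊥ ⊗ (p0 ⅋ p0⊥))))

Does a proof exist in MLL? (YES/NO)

Derivation (root first):
[⊗]  ⊢ p0, p0, p0, ((p0⊥ ⊗ (p0 ⅋ p0⊥)) ⊗ ((p0⊥ ⊗ (p0 ⅋ p0⊥)) ⊗ (p0⊥ ⊗ (p0 ⅋ p0⊥))))
  [⊗]  ⊢ p0, (p0⊥ ⊗ (p0 ⅋ p0⊥))
    [Ax]  ⊢ p0, p0⊥
    [⅋]  ⊢ (p0 ⅋ p0⊥)
      [Ax]  ⊢ p0, p0⊥
  [⊗]  ⊢ p0, p0, ((p0⊥ ⊗ (p0 ⅋ p0⊥)) ⊗ (p0⊥ ⊗ (p0 ⅋ p0⊥)))
    [⊗]  ⊢ p0, (p0⊥ ⊗ (p0 ⅋ p0⊥))
      [Ax]  ⊢ p0, p0⊥
      [⅋]  ⊢ (p0 ⅋ p0⊥)
        [Ax]  ⊢ p0, p0⊥
    [⊗]  ⊢ p0, (p0⊥ ⊗ (p0 ⅋ p0⊥))
      [Ax]  ⊢ p0, p0⊥
      [⅋]  ⊢ (p0 ⅋ p0⊥)
        [Ax]  ⊢ p0, p0⊥

Result: YES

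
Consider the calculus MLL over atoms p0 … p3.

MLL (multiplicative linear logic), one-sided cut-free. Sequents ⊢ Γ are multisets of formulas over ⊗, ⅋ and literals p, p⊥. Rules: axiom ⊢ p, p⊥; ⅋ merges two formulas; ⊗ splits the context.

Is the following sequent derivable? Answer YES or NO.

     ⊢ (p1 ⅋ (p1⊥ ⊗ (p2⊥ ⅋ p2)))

Derivation (root first):
[⅋]  ⊢ (p1 ⅋ (p1⊥ ⊗ (p2⊥ ⅋ p2)))
  [⊗]  ⊢ p1, (p1⊥ ⊗ (p2⊥ ⅋ p2))
    [Ax]  ⊢ p1, p1⊥
    [⅋]  ⊢ (p2⊥ ⅋ p2)
      [Ax]  ⊢ p2, p2⊥

Result: YES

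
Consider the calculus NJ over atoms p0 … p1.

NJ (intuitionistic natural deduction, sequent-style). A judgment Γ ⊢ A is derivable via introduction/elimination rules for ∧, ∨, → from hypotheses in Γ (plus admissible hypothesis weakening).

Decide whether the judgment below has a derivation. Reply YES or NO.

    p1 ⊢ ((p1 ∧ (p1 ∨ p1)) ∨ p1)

Derivation trace:
[∨I₁] p1 ⊢ ((p1 ∧ (p1 ∨ p1)) ∨ p1)
  [∧I] p1 ⊢ (p1 ∧ (p1 ∨ p1))
    [Ax] p1 ⊢ p1
    [∨I₂] p1 ⊢ (p1 ∨ p1)
      [Ax] p1 ⊢ p1

Result: YES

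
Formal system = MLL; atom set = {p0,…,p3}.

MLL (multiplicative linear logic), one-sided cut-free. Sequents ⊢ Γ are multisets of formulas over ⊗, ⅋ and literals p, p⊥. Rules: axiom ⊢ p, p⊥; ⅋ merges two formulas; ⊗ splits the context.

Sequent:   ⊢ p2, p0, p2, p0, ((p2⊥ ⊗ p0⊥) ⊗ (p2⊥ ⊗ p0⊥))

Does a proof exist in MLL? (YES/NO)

Derivation (root first):
[⊗]  ⊢ p2, p0, p2, p0, ((p2⊥ ⊗ p0⊥) ⊗ (p2⊥ ⊗ p0⊥))
  [⊗]  ⊢ p2, p0, (p2⊥ ⊗ p0⊥)
    [Ax]  ⊢ p2, p2⊥
    [Ax]  ⊢ p0, p0⊥
  [⊗]  ⊢ p2, p0, (p2⊥ ⊗ p0⊥)
    [Ax]  ⊢ p2, p2⊥
    [Ax]  ⊢ p0, p0⊥

Result: YES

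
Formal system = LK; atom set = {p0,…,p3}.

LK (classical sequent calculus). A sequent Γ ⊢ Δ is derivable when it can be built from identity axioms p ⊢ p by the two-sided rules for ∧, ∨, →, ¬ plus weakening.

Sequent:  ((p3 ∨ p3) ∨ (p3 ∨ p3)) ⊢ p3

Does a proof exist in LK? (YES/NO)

Proof tree:
[∨L] ((p3 ∨ p3) ∨ (p3 ∨ p3)) ⊢ p3
  [∨L] (p3 ∨ p3) ⊢ p3
    [Ax] p3 ⊢ p3
    [Ax] p3 ⊢ p3
  [∨L] (p3 ∨ p3) ⊢ p3
    [Ax] p3 ⊢ p3
    [Ax] p3 ⊢ p3

Result: YES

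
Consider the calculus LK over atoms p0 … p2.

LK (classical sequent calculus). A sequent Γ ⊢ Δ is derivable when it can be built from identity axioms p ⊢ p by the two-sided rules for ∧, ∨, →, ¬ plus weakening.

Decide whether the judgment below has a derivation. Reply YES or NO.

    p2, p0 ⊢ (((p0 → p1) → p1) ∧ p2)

Proof tree:
[∧R] p2, p0 ⊢ (((p0 → p1) → p1) ∧ p2)
  [→R] p0 ⊢ ((p0 → p1) → p1)
    [→L] p0, (p0 → p1) ⊢ p1
      [Ax] p0 ⊢ p0
      [Ax] p1 ⊢ p1
  [Ax] p2 ⊢ p2

Result: YES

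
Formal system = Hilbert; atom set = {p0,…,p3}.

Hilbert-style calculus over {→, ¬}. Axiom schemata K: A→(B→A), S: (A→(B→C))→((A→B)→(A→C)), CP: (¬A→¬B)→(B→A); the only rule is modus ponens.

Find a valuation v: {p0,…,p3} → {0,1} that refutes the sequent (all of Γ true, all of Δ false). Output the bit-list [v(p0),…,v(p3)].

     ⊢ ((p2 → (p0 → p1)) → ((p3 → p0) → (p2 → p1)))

Truth-table refutation:
  v=0000: Γ:[] Δ:[((p2 → (p0 → p1)) → ((p3 → p0) → (p2 → p1)))=T] refutes=False
  v=0001: Γ:[] Δ:[((p2 → (p0 → p1)) → ((p3 → p0) → (p2 → p1)))=T] refutes=False
  v=0010: Γ:[] Δ:[((p2 → (p0 → p1)) → ((p3 → p0) → (p2 → p1)))=F] refutes=True  ← countermodel

Result: [0, 0, 1, 0]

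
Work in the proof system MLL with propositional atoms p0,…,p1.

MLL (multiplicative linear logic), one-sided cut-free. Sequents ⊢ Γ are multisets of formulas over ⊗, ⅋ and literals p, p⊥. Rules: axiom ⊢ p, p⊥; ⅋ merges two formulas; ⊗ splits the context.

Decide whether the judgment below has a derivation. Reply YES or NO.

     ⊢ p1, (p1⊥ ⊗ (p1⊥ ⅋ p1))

Derivation trace:
[⊗]  ⊢ p1, (p1⊥ ⊗ (p1⊥ ⅋ p1))
  [Ax]  ⊢ p1, p1⊥
  [⅋]  ⊢ (p1⊥ ⅋ p1)
    [Ax]  ⊢ p1, p1⊥

Result: YES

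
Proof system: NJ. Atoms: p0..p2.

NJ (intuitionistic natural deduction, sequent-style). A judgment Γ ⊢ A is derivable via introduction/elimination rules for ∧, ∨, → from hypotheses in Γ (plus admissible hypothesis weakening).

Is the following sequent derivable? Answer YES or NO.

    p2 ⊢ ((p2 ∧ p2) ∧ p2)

Derivation (root first):
[∧I] p2 ⊢ ((p2 ∧ p2) ∧ p2)
  [∧I] p2 ⊢ (p2 ∧ p2)
    [Ax] p2 ⊢ p2
    [Ax] p2 ⊢ p2
  [Ax] p2 ⊢ p2

Result: YES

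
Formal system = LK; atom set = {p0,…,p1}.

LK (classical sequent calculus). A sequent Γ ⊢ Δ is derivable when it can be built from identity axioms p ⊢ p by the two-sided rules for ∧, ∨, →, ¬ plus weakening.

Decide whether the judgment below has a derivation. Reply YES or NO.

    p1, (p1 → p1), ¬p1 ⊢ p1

Derivation trace:
[WR] p1, (p1 → p1), ¬p1 ⊢ p1
  [¬L] p1, (p1 → p1), ¬p1 ⊢ 
    [→L] p1, (p1 → p1) ⊢ p1
      [Ax] p1 ⊢ p1
      [Ax] p1 ⊢ p1

Result: YES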